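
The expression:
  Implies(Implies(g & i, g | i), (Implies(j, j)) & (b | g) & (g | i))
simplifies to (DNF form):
g | (b & i)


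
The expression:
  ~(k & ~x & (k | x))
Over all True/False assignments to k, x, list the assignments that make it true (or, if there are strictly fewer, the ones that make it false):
is false only for:
  k=True, x=False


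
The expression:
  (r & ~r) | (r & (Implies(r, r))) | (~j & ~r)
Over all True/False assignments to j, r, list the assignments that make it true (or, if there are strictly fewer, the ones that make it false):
is false only for:
  j=True, r=False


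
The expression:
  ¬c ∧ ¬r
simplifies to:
¬c ∧ ¬r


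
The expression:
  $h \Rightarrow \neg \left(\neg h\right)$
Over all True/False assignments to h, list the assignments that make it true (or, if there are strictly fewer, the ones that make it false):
is always true.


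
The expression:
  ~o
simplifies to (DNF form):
~o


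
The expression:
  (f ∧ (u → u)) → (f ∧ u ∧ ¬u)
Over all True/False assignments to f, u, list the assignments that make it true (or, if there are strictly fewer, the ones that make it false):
is true only for:
  f=False, u=False;
  f=False, u=True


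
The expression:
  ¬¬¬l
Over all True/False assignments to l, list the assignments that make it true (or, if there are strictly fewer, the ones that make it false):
is true only for:
  l=False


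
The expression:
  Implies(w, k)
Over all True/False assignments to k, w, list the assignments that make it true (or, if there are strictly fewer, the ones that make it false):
is false only for:
  k=False, w=True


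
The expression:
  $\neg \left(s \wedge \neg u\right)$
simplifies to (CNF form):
$u \vee \neg s$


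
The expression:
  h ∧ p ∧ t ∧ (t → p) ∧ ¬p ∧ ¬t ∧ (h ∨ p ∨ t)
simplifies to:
False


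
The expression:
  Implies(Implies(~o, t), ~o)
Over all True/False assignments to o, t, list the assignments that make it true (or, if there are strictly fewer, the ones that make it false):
is true only for:
  o=False, t=False;
  o=False, t=True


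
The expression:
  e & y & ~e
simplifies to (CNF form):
False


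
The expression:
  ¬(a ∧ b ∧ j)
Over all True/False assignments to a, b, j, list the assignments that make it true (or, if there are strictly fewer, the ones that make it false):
is false only for:
  a=True, b=True, j=True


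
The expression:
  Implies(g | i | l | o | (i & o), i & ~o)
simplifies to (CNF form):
~o & (i | ~g) & (i | ~l)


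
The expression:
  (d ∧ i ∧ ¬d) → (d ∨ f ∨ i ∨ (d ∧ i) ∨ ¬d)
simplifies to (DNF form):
True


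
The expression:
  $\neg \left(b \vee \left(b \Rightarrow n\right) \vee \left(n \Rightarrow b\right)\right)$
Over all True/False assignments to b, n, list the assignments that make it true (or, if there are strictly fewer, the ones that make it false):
is never true.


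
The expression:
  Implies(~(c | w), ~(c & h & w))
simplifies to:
True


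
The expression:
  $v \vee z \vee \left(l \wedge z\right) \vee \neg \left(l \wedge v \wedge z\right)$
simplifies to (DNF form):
$\text{True}$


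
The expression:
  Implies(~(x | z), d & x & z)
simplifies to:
x | z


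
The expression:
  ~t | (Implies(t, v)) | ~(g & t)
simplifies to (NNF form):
v | ~g | ~t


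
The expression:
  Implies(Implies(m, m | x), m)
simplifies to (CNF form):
m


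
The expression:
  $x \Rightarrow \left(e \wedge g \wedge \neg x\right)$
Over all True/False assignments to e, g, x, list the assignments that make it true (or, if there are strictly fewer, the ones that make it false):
is true only for:
  e=False, g=False, x=False;
  e=False, g=True, x=False;
  e=True, g=False, x=False;
  e=True, g=True, x=False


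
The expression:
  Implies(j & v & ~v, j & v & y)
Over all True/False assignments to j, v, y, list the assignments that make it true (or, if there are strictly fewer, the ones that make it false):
is always true.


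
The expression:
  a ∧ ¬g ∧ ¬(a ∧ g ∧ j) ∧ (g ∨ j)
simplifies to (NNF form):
a ∧ j ∧ ¬g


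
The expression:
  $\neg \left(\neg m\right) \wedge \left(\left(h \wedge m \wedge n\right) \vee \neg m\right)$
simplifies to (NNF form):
$h \wedge m \wedge n$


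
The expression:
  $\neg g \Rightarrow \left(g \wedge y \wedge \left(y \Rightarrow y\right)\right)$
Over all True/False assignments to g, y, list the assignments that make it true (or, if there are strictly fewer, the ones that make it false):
is true only for:
  g=True, y=False;
  g=True, y=True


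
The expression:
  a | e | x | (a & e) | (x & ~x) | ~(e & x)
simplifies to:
True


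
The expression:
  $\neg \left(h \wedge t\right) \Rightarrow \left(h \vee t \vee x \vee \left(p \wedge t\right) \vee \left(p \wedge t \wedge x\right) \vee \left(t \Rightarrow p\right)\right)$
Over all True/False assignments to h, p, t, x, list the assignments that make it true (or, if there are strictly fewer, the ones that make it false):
is always true.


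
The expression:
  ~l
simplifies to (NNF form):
~l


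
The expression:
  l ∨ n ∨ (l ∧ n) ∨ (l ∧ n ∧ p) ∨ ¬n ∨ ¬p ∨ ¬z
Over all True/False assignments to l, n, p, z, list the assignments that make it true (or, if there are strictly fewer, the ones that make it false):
is always true.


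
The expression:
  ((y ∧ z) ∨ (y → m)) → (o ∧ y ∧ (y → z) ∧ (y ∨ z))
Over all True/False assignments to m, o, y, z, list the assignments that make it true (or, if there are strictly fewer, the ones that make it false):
is true only for:
  m=False, o=False, y=True, z=False;
  m=False, o=True, y=True, z=False;
  m=False, o=True, y=True, z=True;
  m=True, o=True, y=True, z=True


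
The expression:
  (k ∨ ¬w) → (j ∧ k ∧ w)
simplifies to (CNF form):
w ∧ (j ∨ ¬k)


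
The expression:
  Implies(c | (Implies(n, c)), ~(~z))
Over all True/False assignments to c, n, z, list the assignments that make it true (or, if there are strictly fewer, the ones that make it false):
is false only for:
  c=False, n=False, z=False;
  c=True, n=False, z=False;
  c=True, n=True, z=False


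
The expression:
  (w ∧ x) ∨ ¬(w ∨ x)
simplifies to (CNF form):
(w ∨ ¬x) ∧ (x ∨ ¬w)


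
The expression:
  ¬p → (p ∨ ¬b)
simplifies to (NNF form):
p ∨ ¬b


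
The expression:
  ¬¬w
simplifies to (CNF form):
w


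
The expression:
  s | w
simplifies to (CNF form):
s | w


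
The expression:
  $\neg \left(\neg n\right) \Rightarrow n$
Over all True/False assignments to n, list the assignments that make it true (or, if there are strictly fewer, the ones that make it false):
is always true.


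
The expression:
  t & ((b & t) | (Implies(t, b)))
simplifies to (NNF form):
b & t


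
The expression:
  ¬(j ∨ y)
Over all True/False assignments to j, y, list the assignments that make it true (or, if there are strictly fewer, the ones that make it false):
is true only for:
  j=False, y=False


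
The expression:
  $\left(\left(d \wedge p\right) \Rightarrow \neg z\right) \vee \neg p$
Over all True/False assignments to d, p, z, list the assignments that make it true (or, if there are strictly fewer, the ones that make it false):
is false only for:
  d=True, p=True, z=True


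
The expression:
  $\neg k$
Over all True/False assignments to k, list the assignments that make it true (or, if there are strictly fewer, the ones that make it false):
is true only for:
  k=False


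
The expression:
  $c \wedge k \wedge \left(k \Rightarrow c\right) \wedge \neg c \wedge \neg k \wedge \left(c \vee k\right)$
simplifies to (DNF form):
$\text{False}$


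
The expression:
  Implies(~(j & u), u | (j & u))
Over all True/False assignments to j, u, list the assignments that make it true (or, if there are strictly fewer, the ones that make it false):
is true only for:
  j=False, u=True;
  j=True, u=True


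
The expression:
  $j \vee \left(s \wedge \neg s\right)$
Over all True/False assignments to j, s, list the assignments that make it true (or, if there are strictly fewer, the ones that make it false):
is true only for:
  j=True, s=False;
  j=True, s=True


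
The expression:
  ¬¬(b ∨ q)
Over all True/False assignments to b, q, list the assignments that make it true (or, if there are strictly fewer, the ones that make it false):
is false only for:
  b=False, q=False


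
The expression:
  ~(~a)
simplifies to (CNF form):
a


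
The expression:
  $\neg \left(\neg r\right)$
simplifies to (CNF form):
$r$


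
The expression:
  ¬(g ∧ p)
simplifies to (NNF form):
¬g ∨ ¬p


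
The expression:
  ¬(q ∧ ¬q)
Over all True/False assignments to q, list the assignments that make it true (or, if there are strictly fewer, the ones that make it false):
is always true.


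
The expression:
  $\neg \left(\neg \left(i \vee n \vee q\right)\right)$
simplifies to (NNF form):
$i \vee n \vee q$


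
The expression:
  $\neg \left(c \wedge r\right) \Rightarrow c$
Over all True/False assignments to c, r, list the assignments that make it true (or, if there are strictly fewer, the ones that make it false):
is true only for:
  c=True, r=False;
  c=True, r=True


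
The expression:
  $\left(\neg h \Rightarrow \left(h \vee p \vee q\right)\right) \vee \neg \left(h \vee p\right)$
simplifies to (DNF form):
$\text{True}$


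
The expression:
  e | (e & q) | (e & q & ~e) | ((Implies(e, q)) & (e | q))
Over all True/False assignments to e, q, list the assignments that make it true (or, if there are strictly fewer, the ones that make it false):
is false only for:
  e=False, q=False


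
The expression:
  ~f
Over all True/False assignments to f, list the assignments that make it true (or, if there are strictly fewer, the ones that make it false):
is true only for:
  f=False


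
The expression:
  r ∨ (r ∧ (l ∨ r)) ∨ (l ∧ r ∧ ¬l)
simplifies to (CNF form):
r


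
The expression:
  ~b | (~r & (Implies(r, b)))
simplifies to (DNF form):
~b | ~r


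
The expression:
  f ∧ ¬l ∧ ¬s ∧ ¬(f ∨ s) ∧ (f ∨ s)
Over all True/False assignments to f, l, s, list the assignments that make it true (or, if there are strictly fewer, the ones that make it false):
is never true.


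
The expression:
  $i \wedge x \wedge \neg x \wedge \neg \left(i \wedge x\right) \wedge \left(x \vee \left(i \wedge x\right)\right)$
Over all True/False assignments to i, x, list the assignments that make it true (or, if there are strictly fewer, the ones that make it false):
is never true.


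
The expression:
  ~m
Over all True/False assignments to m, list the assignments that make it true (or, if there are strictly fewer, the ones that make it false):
is true only for:
  m=False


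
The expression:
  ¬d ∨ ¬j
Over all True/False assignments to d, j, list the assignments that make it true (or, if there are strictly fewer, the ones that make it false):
is false only for:
  d=True, j=True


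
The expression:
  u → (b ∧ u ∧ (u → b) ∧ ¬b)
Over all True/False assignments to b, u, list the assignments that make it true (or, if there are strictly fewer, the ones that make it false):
is true only for:
  b=False, u=False;
  b=True, u=False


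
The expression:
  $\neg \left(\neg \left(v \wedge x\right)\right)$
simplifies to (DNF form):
$v \wedge x$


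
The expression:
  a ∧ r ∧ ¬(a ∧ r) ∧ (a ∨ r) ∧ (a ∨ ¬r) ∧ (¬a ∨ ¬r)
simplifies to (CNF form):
False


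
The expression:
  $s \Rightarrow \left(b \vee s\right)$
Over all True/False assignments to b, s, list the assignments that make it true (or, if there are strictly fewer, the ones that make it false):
is always true.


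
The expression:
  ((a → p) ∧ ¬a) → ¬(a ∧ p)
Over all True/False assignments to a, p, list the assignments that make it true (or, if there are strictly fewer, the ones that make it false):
is always true.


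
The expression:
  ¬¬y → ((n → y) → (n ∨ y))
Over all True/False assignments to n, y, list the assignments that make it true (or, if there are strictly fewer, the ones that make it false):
is always true.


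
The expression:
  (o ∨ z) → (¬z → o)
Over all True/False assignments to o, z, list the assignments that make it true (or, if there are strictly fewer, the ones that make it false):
is always true.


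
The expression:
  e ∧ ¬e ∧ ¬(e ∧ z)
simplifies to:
False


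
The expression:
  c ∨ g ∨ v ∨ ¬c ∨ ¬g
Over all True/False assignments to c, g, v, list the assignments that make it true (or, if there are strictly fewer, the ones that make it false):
is always true.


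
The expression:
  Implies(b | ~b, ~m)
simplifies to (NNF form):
~m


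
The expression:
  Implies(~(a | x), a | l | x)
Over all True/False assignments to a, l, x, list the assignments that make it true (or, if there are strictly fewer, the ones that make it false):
is false only for:
  a=False, l=False, x=False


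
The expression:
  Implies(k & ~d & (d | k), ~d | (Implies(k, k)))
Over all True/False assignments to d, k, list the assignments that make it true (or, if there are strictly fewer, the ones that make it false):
is always true.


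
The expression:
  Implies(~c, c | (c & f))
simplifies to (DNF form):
c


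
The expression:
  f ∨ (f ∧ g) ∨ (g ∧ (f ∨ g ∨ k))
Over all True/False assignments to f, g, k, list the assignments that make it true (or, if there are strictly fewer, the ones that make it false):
is false only for:
  f=False, g=False, k=False;
  f=False, g=False, k=True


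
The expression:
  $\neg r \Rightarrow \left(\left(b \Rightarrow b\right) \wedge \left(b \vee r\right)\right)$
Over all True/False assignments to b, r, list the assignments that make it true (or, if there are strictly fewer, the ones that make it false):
is false only for:
  b=False, r=False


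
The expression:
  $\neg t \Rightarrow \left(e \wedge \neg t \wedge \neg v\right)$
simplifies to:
$t \vee \left(e \wedge \neg v\right)$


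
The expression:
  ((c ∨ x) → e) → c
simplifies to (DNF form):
c ∨ (x ∧ ¬e)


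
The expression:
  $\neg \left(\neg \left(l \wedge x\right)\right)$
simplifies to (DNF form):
$l \wedge x$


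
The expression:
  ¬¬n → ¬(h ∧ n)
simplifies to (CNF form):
¬h ∨ ¬n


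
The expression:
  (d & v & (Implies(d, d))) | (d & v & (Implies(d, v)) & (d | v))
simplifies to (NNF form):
d & v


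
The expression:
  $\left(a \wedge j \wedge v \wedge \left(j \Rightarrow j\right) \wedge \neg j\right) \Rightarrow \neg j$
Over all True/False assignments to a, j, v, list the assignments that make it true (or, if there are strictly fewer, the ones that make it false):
is always true.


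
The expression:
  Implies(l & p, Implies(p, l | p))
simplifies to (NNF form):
True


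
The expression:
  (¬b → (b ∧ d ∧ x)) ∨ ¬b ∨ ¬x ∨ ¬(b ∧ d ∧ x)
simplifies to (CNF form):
True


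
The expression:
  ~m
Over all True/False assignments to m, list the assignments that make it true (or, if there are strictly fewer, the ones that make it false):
is true only for:
  m=False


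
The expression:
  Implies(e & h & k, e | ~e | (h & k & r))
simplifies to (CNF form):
True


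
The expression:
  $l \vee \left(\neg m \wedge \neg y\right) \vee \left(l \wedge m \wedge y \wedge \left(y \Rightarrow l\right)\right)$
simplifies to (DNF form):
$l \vee \left(\neg m \wedge \neg y\right)$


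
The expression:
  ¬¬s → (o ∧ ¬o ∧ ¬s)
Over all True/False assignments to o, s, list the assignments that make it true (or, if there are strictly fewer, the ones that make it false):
is true only for:
  o=False, s=False;
  o=True, s=False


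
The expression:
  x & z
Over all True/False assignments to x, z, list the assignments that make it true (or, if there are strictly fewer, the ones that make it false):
is true only for:
  x=True, z=True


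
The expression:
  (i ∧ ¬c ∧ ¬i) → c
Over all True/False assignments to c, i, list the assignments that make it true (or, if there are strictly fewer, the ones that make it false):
is always true.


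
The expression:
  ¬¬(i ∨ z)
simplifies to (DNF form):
i ∨ z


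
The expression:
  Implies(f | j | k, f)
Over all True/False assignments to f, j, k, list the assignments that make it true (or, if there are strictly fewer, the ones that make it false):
is false only for:
  f=False, j=False, k=True;
  f=False, j=True, k=False;
  f=False, j=True, k=True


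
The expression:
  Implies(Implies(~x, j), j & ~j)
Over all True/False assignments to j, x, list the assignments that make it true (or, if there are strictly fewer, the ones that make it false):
is true only for:
  j=False, x=False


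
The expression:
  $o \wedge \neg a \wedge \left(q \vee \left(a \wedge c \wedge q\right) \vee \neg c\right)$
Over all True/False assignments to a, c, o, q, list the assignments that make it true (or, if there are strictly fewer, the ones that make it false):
is true only for:
  a=False, c=False, o=True, q=False;
  a=False, c=False, o=True, q=True;
  a=False, c=True, o=True, q=True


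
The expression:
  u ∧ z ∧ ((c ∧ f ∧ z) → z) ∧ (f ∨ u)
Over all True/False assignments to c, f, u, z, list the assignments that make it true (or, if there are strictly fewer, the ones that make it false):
is true only for:
  c=False, f=False, u=True, z=True;
  c=False, f=True, u=True, z=True;
  c=True, f=False, u=True, z=True;
  c=True, f=True, u=True, z=True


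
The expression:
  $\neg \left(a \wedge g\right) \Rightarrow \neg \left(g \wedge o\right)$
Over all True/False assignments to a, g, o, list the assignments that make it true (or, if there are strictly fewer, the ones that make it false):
is false only for:
  a=False, g=True, o=True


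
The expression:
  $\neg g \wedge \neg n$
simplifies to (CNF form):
$\neg g \wedge \neg n$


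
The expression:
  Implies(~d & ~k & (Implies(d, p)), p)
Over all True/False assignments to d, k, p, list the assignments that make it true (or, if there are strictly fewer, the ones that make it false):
is false only for:
  d=False, k=False, p=False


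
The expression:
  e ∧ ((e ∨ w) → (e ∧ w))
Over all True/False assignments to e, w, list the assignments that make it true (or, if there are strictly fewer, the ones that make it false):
is true only for:
  e=True, w=True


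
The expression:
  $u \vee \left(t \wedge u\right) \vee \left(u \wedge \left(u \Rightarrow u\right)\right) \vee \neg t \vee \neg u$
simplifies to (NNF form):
$\text{True}$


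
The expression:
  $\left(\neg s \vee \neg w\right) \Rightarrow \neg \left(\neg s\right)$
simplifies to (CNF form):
$s$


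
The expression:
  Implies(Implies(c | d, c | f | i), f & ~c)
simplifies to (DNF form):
(f & ~c) | (d & ~c & ~i)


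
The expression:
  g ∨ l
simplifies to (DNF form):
g ∨ l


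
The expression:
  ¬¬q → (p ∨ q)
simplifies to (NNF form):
True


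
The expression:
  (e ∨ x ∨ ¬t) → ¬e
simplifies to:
¬e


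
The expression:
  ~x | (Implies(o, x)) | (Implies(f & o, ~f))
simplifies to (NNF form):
True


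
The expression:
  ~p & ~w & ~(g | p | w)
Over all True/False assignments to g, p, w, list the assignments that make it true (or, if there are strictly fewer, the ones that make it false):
is true only for:
  g=False, p=False, w=False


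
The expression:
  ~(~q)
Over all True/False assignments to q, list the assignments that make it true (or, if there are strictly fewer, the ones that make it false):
is true only for:
  q=True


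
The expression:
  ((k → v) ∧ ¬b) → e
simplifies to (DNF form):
b ∨ e ∨ (k ∧ ¬v)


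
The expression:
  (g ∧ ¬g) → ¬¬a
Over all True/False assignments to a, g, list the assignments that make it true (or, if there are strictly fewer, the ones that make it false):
is always true.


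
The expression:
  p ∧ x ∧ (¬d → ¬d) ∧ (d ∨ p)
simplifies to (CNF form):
p ∧ x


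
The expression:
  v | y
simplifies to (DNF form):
v | y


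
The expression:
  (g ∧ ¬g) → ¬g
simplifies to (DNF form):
True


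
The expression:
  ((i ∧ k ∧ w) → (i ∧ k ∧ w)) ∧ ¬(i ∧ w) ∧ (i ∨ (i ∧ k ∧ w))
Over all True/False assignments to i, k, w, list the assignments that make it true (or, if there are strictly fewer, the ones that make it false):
is true only for:
  i=True, k=False, w=False;
  i=True, k=True, w=False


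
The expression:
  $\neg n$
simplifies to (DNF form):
$\neg n$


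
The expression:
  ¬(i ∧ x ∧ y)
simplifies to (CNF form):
¬i ∨ ¬x ∨ ¬y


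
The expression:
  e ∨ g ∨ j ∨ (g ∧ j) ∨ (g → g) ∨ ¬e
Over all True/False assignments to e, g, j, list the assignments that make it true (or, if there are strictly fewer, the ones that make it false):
is always true.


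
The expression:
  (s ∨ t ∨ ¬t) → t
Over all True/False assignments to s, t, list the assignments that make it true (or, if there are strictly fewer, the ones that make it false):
is true only for:
  s=False, t=True;
  s=True, t=True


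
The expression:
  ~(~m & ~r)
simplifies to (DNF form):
m | r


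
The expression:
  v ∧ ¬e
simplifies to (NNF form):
v ∧ ¬e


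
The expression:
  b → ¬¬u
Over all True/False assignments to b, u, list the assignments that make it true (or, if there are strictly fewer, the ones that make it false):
is false only for:
  b=True, u=False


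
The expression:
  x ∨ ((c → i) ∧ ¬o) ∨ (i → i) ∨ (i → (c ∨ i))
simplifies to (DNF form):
True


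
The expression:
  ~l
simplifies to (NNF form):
~l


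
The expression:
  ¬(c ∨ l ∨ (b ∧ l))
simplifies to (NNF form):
¬c ∧ ¬l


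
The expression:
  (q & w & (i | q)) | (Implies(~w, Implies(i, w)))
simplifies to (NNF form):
w | ~i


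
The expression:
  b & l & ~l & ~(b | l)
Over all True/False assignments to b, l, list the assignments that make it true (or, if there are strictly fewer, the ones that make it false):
is never true.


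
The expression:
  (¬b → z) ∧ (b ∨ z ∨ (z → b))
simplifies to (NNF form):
b ∨ z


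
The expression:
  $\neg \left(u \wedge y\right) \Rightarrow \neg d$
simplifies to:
$\left(u \wedge y\right) \vee \neg d$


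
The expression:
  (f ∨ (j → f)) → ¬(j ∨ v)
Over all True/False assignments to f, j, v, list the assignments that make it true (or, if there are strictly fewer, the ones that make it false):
is true only for:
  f=False, j=False, v=False;
  f=False, j=True, v=False;
  f=False, j=True, v=True;
  f=True, j=False, v=False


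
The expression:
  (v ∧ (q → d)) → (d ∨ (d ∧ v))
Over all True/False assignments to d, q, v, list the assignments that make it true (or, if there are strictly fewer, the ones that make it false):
is false only for:
  d=False, q=False, v=True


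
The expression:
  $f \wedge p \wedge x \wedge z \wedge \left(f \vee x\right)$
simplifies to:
$f \wedge p \wedge x \wedge z$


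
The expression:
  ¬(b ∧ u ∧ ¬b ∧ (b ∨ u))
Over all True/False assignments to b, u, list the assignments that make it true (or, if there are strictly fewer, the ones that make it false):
is always true.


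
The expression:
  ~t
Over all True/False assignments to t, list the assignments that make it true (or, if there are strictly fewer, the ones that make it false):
is true only for:
  t=False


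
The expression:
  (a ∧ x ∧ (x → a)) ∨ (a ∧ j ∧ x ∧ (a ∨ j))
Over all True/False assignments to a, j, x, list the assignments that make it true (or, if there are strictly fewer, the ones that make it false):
is true only for:
  a=True, j=False, x=True;
  a=True, j=True, x=True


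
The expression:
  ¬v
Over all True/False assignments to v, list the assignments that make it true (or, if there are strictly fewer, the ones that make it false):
is true only for:
  v=False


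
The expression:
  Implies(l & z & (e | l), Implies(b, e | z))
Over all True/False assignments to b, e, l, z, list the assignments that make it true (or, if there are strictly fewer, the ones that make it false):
is always true.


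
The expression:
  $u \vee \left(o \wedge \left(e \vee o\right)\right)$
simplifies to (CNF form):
$o \vee u$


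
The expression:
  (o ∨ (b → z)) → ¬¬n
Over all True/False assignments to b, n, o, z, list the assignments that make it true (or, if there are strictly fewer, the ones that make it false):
is false only for:
  b=False, n=False, o=False, z=False;
  b=False, n=False, o=False, z=True;
  b=False, n=False, o=True, z=False;
  b=False, n=False, o=True, z=True;
  b=True, n=False, o=False, z=True;
  b=True, n=False, o=True, z=False;
  b=True, n=False, o=True, z=True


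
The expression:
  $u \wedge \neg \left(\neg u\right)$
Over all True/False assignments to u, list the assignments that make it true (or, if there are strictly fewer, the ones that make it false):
is true only for:
  u=True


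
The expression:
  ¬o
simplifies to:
¬o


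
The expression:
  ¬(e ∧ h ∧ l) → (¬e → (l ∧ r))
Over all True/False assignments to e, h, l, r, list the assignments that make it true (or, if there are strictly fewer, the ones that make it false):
is false only for:
  e=False, h=False, l=False, r=False;
  e=False, h=False, l=False, r=True;
  e=False, h=False, l=True, r=False;
  e=False, h=True, l=False, r=False;
  e=False, h=True, l=False, r=True;
  e=False, h=True, l=True, r=False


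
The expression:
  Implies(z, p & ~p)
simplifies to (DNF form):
~z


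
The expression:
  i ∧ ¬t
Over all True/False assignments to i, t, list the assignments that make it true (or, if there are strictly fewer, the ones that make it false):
is true only for:
  i=True, t=False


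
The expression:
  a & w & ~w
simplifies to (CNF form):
False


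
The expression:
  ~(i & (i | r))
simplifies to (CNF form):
~i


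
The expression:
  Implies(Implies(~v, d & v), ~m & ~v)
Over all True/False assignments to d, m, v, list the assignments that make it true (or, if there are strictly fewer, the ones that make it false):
is true only for:
  d=False, m=False, v=False;
  d=False, m=True, v=False;
  d=True, m=False, v=False;
  d=True, m=True, v=False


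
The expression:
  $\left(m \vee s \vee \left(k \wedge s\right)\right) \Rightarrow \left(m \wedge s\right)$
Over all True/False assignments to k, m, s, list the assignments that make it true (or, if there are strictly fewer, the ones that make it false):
is true only for:
  k=False, m=False, s=False;
  k=False, m=True, s=True;
  k=True, m=False, s=False;
  k=True, m=True, s=True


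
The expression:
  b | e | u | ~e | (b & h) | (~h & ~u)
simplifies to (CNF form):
True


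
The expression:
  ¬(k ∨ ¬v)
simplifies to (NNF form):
v ∧ ¬k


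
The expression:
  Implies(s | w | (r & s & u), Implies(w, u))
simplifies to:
u | ~w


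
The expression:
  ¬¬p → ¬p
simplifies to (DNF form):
¬p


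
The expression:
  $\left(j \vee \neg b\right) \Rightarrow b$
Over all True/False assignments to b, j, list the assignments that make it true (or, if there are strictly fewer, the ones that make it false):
is true only for:
  b=True, j=False;
  b=True, j=True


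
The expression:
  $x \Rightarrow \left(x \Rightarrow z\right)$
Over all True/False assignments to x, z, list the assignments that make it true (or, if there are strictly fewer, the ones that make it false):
is false only for:
  x=True, z=False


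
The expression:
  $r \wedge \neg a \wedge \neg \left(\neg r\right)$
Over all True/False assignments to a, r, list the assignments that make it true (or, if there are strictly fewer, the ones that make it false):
is true only for:
  a=False, r=True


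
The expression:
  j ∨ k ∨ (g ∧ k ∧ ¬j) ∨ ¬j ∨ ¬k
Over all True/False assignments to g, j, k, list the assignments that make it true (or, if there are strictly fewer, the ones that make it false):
is always true.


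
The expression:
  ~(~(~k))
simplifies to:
~k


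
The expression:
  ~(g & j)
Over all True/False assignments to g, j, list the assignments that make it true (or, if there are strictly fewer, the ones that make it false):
is false only for:
  g=True, j=True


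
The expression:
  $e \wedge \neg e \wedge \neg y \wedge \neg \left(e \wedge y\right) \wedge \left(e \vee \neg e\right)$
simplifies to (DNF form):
$\text{False}$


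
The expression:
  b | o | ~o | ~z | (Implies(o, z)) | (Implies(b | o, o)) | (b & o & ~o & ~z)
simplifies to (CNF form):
True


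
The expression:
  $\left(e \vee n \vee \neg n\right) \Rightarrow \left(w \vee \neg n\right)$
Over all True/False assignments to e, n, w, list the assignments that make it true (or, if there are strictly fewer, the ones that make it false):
is false only for:
  e=False, n=True, w=False;
  e=True, n=True, w=False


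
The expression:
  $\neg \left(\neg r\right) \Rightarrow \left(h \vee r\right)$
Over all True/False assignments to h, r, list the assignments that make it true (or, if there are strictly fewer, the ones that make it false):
is always true.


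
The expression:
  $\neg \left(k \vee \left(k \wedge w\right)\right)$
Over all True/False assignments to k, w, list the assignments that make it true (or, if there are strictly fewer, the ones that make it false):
is true only for:
  k=False, w=False;
  k=False, w=True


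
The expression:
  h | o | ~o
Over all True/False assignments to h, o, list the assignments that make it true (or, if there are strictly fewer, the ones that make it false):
is always true.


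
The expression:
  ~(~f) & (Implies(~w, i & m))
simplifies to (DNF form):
(f & w) | (f & i & m)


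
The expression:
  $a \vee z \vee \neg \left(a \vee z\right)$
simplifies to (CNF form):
$\text{True}$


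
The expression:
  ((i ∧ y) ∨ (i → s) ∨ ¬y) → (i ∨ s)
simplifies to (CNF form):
i ∨ s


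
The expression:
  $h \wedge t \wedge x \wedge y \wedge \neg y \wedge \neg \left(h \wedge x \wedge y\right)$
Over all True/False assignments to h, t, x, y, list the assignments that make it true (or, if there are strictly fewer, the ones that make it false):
is never true.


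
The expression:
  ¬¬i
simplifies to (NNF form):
i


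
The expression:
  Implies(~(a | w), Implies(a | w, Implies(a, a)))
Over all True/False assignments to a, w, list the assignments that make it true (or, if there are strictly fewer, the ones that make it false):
is always true.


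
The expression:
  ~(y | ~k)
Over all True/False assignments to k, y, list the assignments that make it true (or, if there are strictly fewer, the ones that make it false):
is true only for:
  k=True, y=False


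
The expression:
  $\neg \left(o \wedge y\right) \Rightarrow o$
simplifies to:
$o$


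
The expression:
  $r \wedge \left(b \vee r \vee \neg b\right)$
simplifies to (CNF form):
$r$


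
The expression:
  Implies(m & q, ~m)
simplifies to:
~m | ~q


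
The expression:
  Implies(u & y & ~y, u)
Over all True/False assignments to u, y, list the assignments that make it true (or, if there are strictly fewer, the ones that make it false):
is always true.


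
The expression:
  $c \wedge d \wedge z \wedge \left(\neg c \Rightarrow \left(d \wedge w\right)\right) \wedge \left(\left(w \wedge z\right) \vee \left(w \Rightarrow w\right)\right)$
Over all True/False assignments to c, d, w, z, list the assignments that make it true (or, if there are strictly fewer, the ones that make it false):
is true only for:
  c=True, d=True, w=False, z=True;
  c=True, d=True, w=True, z=True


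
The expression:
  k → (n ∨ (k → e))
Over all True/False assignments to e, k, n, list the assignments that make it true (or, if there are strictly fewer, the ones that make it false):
is false only for:
  e=False, k=True, n=False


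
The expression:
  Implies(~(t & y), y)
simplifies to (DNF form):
y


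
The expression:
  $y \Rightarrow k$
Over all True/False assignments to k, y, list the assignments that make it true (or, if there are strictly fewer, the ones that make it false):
is false only for:
  k=False, y=True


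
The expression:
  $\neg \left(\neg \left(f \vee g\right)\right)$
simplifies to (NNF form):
$f \vee g$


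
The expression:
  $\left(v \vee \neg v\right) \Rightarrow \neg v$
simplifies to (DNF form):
$\neg v$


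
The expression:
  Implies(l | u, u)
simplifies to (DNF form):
u | ~l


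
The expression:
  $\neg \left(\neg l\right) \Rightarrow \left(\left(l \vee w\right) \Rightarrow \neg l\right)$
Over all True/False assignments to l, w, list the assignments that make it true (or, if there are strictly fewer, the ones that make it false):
is true only for:
  l=False, w=False;
  l=False, w=True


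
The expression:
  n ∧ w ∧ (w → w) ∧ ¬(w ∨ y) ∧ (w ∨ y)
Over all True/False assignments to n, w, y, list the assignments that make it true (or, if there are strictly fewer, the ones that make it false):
is never true.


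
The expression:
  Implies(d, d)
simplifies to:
True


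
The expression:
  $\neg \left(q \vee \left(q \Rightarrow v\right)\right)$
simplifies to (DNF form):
$\text{False}$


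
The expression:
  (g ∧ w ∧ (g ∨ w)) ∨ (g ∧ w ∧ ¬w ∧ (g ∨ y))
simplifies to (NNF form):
g ∧ w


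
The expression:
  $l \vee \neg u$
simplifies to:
$l \vee \neg u$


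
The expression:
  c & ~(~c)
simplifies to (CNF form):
c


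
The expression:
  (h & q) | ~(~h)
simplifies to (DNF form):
h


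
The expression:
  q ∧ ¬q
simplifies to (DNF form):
False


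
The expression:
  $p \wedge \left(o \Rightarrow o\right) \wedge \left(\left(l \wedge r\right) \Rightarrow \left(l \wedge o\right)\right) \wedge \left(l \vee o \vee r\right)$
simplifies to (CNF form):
$p \wedge \left(l \vee o \vee r\right) \wedge \left(o \vee \neg l \vee \neg r\right)$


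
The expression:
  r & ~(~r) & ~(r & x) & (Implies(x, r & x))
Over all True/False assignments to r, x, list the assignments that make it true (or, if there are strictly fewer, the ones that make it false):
is true only for:
  r=True, x=False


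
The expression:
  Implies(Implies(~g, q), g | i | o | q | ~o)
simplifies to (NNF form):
True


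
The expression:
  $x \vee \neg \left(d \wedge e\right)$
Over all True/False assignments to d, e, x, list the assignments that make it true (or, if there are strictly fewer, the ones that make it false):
is false only for:
  d=True, e=True, x=False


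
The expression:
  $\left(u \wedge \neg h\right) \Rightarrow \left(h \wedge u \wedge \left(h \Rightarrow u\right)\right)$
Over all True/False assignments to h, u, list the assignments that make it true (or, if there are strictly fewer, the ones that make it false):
is false only for:
  h=False, u=True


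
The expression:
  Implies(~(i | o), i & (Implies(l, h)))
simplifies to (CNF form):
i | o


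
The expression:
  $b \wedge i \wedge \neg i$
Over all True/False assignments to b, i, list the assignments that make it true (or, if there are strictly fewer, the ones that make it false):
is never true.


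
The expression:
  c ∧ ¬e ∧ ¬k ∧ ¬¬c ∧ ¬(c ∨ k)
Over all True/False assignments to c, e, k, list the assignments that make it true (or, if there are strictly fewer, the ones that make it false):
is never true.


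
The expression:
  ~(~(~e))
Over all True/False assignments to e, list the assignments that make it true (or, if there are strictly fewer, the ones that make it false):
is true only for:
  e=False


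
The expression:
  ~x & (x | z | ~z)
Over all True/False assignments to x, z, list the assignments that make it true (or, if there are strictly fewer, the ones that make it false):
is true only for:
  x=False, z=False;
  x=False, z=True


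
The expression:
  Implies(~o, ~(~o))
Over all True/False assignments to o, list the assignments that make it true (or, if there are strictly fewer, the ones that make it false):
is true only for:
  o=True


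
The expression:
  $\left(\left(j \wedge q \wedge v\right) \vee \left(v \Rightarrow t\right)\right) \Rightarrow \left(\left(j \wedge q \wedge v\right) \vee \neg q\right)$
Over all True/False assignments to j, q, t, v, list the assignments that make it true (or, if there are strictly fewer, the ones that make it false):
is false only for:
  j=False, q=True, t=False, v=False;
  j=False, q=True, t=True, v=False;
  j=False, q=True, t=True, v=True;
  j=True, q=True, t=False, v=False;
  j=True, q=True, t=True, v=False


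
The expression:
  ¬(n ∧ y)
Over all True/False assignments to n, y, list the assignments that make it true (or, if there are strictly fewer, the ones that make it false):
is false only for:
  n=True, y=True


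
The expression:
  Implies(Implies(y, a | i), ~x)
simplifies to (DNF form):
~x | (y & ~a & ~i)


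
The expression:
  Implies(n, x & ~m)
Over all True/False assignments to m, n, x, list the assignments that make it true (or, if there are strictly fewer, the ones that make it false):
is false only for:
  m=False, n=True, x=False;
  m=True, n=True, x=False;
  m=True, n=True, x=True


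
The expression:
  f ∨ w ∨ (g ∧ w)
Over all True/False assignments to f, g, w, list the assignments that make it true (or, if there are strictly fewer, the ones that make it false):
is false only for:
  f=False, g=False, w=False;
  f=False, g=True, w=False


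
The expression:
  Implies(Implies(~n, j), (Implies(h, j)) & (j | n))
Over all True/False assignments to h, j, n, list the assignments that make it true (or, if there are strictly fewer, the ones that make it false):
is false only for:
  h=True, j=False, n=True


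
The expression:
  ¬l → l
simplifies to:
l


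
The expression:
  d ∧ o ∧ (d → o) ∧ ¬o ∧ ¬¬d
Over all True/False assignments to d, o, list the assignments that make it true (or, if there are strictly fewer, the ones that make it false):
is never true.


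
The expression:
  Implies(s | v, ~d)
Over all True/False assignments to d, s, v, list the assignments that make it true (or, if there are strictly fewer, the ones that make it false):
is false only for:
  d=True, s=False, v=True;
  d=True, s=True, v=False;
  d=True, s=True, v=True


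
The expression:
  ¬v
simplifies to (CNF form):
¬v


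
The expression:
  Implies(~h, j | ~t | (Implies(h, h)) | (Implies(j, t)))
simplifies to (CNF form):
True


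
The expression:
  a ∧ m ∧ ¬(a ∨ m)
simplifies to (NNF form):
False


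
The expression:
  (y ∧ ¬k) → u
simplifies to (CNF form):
k ∨ u ∨ ¬y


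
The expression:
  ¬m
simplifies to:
¬m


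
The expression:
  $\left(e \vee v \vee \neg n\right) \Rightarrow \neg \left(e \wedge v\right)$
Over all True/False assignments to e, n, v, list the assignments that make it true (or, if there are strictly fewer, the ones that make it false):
is false only for:
  e=True, n=False, v=True;
  e=True, n=True, v=True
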